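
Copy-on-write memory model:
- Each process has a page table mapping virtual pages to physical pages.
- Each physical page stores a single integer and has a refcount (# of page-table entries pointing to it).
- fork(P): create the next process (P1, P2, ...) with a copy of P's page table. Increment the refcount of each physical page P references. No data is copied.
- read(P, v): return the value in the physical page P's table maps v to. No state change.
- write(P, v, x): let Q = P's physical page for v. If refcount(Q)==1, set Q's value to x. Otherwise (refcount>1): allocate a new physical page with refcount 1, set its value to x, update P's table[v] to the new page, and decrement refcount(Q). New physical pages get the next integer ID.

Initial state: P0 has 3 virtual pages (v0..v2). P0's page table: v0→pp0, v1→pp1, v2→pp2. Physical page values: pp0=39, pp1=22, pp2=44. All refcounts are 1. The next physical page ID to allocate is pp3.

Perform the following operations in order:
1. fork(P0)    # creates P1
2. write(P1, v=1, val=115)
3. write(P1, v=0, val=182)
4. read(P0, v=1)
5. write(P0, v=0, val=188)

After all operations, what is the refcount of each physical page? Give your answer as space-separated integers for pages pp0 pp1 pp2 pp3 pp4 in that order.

Answer: 1 1 2 1 1

Derivation:
Op 1: fork(P0) -> P1. 3 ppages; refcounts: pp0:2 pp1:2 pp2:2
Op 2: write(P1, v1, 115). refcount(pp1)=2>1 -> COPY to pp3. 4 ppages; refcounts: pp0:2 pp1:1 pp2:2 pp3:1
Op 3: write(P1, v0, 182). refcount(pp0)=2>1 -> COPY to pp4. 5 ppages; refcounts: pp0:1 pp1:1 pp2:2 pp3:1 pp4:1
Op 4: read(P0, v1) -> 22. No state change.
Op 5: write(P0, v0, 188). refcount(pp0)=1 -> write in place. 5 ppages; refcounts: pp0:1 pp1:1 pp2:2 pp3:1 pp4:1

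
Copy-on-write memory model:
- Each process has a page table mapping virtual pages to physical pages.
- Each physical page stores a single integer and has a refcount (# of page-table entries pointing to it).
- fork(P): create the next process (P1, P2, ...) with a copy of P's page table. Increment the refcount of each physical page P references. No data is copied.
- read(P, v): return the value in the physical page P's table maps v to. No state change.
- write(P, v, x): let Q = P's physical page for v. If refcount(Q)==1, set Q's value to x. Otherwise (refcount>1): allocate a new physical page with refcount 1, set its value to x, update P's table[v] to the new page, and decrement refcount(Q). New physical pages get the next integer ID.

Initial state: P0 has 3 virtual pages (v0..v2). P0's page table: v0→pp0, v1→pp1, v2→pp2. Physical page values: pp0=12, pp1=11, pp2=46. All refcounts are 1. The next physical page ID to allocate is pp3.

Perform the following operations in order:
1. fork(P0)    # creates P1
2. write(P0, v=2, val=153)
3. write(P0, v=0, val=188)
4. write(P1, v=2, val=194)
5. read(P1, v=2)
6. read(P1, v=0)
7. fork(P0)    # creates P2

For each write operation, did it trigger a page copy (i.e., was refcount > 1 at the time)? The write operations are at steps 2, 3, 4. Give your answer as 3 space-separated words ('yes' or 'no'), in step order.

Op 1: fork(P0) -> P1. 3 ppages; refcounts: pp0:2 pp1:2 pp2:2
Op 2: write(P0, v2, 153). refcount(pp2)=2>1 -> COPY to pp3. 4 ppages; refcounts: pp0:2 pp1:2 pp2:1 pp3:1
Op 3: write(P0, v0, 188). refcount(pp0)=2>1 -> COPY to pp4. 5 ppages; refcounts: pp0:1 pp1:2 pp2:1 pp3:1 pp4:1
Op 4: write(P1, v2, 194). refcount(pp2)=1 -> write in place. 5 ppages; refcounts: pp0:1 pp1:2 pp2:1 pp3:1 pp4:1
Op 5: read(P1, v2) -> 194. No state change.
Op 6: read(P1, v0) -> 12. No state change.
Op 7: fork(P0) -> P2. 5 ppages; refcounts: pp0:1 pp1:3 pp2:1 pp3:2 pp4:2

yes yes no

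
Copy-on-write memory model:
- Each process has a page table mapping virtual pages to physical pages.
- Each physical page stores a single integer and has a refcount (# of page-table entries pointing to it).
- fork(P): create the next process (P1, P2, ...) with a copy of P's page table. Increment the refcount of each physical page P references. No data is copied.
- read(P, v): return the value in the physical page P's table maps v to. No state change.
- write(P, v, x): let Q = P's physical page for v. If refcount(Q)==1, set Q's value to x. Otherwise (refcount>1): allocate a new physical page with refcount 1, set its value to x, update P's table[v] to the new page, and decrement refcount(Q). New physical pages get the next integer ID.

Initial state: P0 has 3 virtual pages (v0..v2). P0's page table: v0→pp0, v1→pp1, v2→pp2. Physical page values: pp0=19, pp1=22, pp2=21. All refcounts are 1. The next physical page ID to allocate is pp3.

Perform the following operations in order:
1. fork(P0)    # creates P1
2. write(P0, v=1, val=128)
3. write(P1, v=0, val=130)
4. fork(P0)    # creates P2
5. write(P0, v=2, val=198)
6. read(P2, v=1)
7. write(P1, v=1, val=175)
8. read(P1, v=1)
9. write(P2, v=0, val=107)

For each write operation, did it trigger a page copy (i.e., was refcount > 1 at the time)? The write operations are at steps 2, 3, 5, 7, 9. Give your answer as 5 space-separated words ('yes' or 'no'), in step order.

Op 1: fork(P0) -> P1. 3 ppages; refcounts: pp0:2 pp1:2 pp2:2
Op 2: write(P0, v1, 128). refcount(pp1)=2>1 -> COPY to pp3. 4 ppages; refcounts: pp0:2 pp1:1 pp2:2 pp3:1
Op 3: write(P1, v0, 130). refcount(pp0)=2>1 -> COPY to pp4. 5 ppages; refcounts: pp0:1 pp1:1 pp2:2 pp3:1 pp4:1
Op 4: fork(P0) -> P2. 5 ppages; refcounts: pp0:2 pp1:1 pp2:3 pp3:2 pp4:1
Op 5: write(P0, v2, 198). refcount(pp2)=3>1 -> COPY to pp5. 6 ppages; refcounts: pp0:2 pp1:1 pp2:2 pp3:2 pp4:1 pp5:1
Op 6: read(P2, v1) -> 128. No state change.
Op 7: write(P1, v1, 175). refcount(pp1)=1 -> write in place. 6 ppages; refcounts: pp0:2 pp1:1 pp2:2 pp3:2 pp4:1 pp5:1
Op 8: read(P1, v1) -> 175. No state change.
Op 9: write(P2, v0, 107). refcount(pp0)=2>1 -> COPY to pp6. 7 ppages; refcounts: pp0:1 pp1:1 pp2:2 pp3:2 pp4:1 pp5:1 pp6:1

yes yes yes no yes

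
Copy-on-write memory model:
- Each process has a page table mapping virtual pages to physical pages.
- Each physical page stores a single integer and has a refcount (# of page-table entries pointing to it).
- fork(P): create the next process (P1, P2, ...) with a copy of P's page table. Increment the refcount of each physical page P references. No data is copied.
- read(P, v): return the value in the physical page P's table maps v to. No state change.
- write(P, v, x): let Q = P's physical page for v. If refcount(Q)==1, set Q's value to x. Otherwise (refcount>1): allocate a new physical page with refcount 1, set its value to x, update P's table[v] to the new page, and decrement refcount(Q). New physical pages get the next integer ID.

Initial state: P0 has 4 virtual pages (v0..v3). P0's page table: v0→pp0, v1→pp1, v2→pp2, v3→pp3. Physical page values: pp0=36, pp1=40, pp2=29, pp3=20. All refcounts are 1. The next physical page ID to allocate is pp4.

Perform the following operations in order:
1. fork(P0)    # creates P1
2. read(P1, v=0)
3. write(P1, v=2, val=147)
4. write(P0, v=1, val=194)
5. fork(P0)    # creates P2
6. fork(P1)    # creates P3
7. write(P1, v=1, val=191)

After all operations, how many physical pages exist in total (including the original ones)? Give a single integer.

Op 1: fork(P0) -> P1. 4 ppages; refcounts: pp0:2 pp1:2 pp2:2 pp3:2
Op 2: read(P1, v0) -> 36. No state change.
Op 3: write(P1, v2, 147). refcount(pp2)=2>1 -> COPY to pp4. 5 ppages; refcounts: pp0:2 pp1:2 pp2:1 pp3:2 pp4:1
Op 4: write(P0, v1, 194). refcount(pp1)=2>1 -> COPY to pp5. 6 ppages; refcounts: pp0:2 pp1:1 pp2:1 pp3:2 pp4:1 pp5:1
Op 5: fork(P0) -> P2. 6 ppages; refcounts: pp0:3 pp1:1 pp2:2 pp3:3 pp4:1 pp5:2
Op 6: fork(P1) -> P3. 6 ppages; refcounts: pp0:4 pp1:2 pp2:2 pp3:4 pp4:2 pp5:2
Op 7: write(P1, v1, 191). refcount(pp1)=2>1 -> COPY to pp6. 7 ppages; refcounts: pp0:4 pp1:1 pp2:2 pp3:4 pp4:2 pp5:2 pp6:1

Answer: 7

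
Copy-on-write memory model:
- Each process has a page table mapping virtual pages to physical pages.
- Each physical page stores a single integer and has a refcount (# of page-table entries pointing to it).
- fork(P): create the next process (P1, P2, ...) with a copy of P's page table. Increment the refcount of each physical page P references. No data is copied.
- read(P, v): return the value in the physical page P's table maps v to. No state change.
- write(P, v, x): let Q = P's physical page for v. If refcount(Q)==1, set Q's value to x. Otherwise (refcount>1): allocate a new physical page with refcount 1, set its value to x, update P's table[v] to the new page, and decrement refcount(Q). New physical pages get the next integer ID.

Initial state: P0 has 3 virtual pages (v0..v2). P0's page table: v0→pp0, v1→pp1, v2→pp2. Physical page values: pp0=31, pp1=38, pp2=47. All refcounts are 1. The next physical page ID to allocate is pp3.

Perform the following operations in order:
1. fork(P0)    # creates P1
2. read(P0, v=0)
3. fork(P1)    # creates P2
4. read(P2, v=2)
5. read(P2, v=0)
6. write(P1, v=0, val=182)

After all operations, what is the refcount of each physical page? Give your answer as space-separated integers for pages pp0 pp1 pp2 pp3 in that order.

Op 1: fork(P0) -> P1. 3 ppages; refcounts: pp0:2 pp1:2 pp2:2
Op 2: read(P0, v0) -> 31. No state change.
Op 3: fork(P1) -> P2. 3 ppages; refcounts: pp0:3 pp1:3 pp2:3
Op 4: read(P2, v2) -> 47. No state change.
Op 5: read(P2, v0) -> 31. No state change.
Op 6: write(P1, v0, 182). refcount(pp0)=3>1 -> COPY to pp3. 4 ppages; refcounts: pp0:2 pp1:3 pp2:3 pp3:1

Answer: 2 3 3 1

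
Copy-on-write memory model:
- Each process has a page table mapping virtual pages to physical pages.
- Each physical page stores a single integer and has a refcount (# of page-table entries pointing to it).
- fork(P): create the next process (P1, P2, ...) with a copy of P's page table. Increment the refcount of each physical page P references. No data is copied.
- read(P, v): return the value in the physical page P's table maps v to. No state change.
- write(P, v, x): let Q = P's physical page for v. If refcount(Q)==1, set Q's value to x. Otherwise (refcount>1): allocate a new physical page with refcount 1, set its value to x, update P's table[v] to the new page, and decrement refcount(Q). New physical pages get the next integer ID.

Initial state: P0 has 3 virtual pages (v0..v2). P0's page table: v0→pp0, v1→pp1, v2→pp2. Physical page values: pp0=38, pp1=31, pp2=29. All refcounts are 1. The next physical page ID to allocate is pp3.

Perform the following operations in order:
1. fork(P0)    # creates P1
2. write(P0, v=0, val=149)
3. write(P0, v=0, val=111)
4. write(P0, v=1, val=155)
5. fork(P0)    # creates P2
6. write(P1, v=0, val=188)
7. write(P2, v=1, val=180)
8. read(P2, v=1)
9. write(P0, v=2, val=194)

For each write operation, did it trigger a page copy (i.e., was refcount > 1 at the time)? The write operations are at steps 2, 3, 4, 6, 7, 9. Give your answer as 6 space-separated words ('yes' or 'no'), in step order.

Op 1: fork(P0) -> P1. 3 ppages; refcounts: pp0:2 pp1:2 pp2:2
Op 2: write(P0, v0, 149). refcount(pp0)=2>1 -> COPY to pp3. 4 ppages; refcounts: pp0:1 pp1:2 pp2:2 pp3:1
Op 3: write(P0, v0, 111). refcount(pp3)=1 -> write in place. 4 ppages; refcounts: pp0:1 pp1:2 pp2:2 pp3:1
Op 4: write(P0, v1, 155). refcount(pp1)=2>1 -> COPY to pp4. 5 ppages; refcounts: pp0:1 pp1:1 pp2:2 pp3:1 pp4:1
Op 5: fork(P0) -> P2. 5 ppages; refcounts: pp0:1 pp1:1 pp2:3 pp3:2 pp4:2
Op 6: write(P1, v0, 188). refcount(pp0)=1 -> write in place. 5 ppages; refcounts: pp0:1 pp1:1 pp2:3 pp3:2 pp4:2
Op 7: write(P2, v1, 180). refcount(pp4)=2>1 -> COPY to pp5. 6 ppages; refcounts: pp0:1 pp1:1 pp2:3 pp3:2 pp4:1 pp5:1
Op 8: read(P2, v1) -> 180. No state change.
Op 9: write(P0, v2, 194). refcount(pp2)=3>1 -> COPY to pp6. 7 ppages; refcounts: pp0:1 pp1:1 pp2:2 pp3:2 pp4:1 pp5:1 pp6:1

yes no yes no yes yes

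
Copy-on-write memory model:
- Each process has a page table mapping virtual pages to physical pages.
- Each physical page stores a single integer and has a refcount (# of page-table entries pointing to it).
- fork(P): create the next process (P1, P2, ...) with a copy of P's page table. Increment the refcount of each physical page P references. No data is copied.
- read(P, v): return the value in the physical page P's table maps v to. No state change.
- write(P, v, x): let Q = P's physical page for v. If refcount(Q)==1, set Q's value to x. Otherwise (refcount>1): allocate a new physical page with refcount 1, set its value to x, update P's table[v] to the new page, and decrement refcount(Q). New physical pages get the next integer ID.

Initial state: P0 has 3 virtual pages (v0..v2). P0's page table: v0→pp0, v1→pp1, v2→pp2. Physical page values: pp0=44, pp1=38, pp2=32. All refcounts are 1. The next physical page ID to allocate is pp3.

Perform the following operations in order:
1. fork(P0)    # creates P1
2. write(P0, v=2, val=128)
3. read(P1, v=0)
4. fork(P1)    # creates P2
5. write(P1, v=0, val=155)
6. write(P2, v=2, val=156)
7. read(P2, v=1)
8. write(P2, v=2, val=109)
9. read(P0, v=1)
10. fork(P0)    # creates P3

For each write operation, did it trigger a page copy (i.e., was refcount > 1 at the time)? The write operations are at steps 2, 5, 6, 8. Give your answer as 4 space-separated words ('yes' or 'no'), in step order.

Op 1: fork(P0) -> P1. 3 ppages; refcounts: pp0:2 pp1:2 pp2:2
Op 2: write(P0, v2, 128). refcount(pp2)=2>1 -> COPY to pp3. 4 ppages; refcounts: pp0:2 pp1:2 pp2:1 pp3:1
Op 3: read(P1, v0) -> 44. No state change.
Op 4: fork(P1) -> P2. 4 ppages; refcounts: pp0:3 pp1:3 pp2:2 pp3:1
Op 5: write(P1, v0, 155). refcount(pp0)=3>1 -> COPY to pp4. 5 ppages; refcounts: pp0:2 pp1:3 pp2:2 pp3:1 pp4:1
Op 6: write(P2, v2, 156). refcount(pp2)=2>1 -> COPY to pp5. 6 ppages; refcounts: pp0:2 pp1:3 pp2:1 pp3:1 pp4:1 pp5:1
Op 7: read(P2, v1) -> 38. No state change.
Op 8: write(P2, v2, 109). refcount(pp5)=1 -> write in place. 6 ppages; refcounts: pp0:2 pp1:3 pp2:1 pp3:1 pp4:1 pp5:1
Op 9: read(P0, v1) -> 38. No state change.
Op 10: fork(P0) -> P3. 6 ppages; refcounts: pp0:3 pp1:4 pp2:1 pp3:2 pp4:1 pp5:1

yes yes yes no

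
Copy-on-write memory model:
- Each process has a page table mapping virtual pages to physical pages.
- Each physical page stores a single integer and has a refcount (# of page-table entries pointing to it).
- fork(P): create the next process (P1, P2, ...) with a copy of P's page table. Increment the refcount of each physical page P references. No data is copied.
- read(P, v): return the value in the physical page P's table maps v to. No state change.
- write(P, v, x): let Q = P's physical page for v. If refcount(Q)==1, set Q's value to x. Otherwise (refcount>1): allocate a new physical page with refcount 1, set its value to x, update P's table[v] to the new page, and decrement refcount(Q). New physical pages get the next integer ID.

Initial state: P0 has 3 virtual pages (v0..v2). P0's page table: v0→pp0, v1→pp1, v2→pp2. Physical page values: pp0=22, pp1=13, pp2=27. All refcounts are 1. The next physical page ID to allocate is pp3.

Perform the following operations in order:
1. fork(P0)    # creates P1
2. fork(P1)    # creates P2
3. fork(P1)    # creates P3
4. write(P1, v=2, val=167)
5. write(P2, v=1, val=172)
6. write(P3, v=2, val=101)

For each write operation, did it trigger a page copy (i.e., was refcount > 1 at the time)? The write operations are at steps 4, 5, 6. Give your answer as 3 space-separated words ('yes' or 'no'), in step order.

Op 1: fork(P0) -> P1. 3 ppages; refcounts: pp0:2 pp1:2 pp2:2
Op 2: fork(P1) -> P2. 3 ppages; refcounts: pp0:3 pp1:3 pp2:3
Op 3: fork(P1) -> P3. 3 ppages; refcounts: pp0:4 pp1:4 pp2:4
Op 4: write(P1, v2, 167). refcount(pp2)=4>1 -> COPY to pp3. 4 ppages; refcounts: pp0:4 pp1:4 pp2:3 pp3:1
Op 5: write(P2, v1, 172). refcount(pp1)=4>1 -> COPY to pp4. 5 ppages; refcounts: pp0:4 pp1:3 pp2:3 pp3:1 pp4:1
Op 6: write(P3, v2, 101). refcount(pp2)=3>1 -> COPY to pp5. 6 ppages; refcounts: pp0:4 pp1:3 pp2:2 pp3:1 pp4:1 pp5:1

yes yes yes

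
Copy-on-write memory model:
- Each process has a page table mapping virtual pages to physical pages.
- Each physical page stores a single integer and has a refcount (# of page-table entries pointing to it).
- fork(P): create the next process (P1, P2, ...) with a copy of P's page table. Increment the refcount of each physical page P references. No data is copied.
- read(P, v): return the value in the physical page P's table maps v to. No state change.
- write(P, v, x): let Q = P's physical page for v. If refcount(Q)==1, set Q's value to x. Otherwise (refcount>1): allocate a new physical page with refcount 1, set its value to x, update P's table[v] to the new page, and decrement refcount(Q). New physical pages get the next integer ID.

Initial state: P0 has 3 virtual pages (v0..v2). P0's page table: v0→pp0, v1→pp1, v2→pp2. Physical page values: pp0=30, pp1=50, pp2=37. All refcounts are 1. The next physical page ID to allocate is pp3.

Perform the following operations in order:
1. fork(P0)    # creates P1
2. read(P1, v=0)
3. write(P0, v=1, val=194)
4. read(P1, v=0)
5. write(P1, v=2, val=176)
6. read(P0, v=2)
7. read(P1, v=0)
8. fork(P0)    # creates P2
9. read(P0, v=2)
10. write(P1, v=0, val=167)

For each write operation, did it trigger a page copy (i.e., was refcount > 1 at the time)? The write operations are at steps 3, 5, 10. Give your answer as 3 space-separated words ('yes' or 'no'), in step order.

Op 1: fork(P0) -> P1. 3 ppages; refcounts: pp0:2 pp1:2 pp2:2
Op 2: read(P1, v0) -> 30. No state change.
Op 3: write(P0, v1, 194). refcount(pp1)=2>1 -> COPY to pp3. 4 ppages; refcounts: pp0:2 pp1:1 pp2:2 pp3:1
Op 4: read(P1, v0) -> 30. No state change.
Op 5: write(P1, v2, 176). refcount(pp2)=2>1 -> COPY to pp4. 5 ppages; refcounts: pp0:2 pp1:1 pp2:1 pp3:1 pp4:1
Op 6: read(P0, v2) -> 37. No state change.
Op 7: read(P1, v0) -> 30. No state change.
Op 8: fork(P0) -> P2. 5 ppages; refcounts: pp0:3 pp1:1 pp2:2 pp3:2 pp4:1
Op 9: read(P0, v2) -> 37. No state change.
Op 10: write(P1, v0, 167). refcount(pp0)=3>1 -> COPY to pp5. 6 ppages; refcounts: pp0:2 pp1:1 pp2:2 pp3:2 pp4:1 pp5:1

yes yes yes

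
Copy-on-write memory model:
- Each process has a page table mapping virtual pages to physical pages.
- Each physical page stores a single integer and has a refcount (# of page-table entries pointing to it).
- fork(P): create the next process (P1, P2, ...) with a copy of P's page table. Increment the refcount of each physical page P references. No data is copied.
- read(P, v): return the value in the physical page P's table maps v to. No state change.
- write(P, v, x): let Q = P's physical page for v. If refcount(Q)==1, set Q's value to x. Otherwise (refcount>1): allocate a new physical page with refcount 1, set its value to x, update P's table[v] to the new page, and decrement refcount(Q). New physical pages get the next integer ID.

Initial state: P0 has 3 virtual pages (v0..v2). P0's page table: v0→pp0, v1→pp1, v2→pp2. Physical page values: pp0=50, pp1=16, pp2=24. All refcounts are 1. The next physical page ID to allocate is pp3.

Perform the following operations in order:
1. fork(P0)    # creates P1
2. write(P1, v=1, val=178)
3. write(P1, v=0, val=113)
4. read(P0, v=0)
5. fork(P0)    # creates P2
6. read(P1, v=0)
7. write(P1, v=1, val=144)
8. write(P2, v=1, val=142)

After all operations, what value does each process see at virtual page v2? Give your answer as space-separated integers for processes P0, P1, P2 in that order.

Answer: 24 24 24

Derivation:
Op 1: fork(P0) -> P1. 3 ppages; refcounts: pp0:2 pp1:2 pp2:2
Op 2: write(P1, v1, 178). refcount(pp1)=2>1 -> COPY to pp3. 4 ppages; refcounts: pp0:2 pp1:1 pp2:2 pp3:1
Op 3: write(P1, v0, 113). refcount(pp0)=2>1 -> COPY to pp4. 5 ppages; refcounts: pp0:1 pp1:1 pp2:2 pp3:1 pp4:1
Op 4: read(P0, v0) -> 50. No state change.
Op 5: fork(P0) -> P2. 5 ppages; refcounts: pp0:2 pp1:2 pp2:3 pp3:1 pp4:1
Op 6: read(P1, v0) -> 113. No state change.
Op 7: write(P1, v1, 144). refcount(pp3)=1 -> write in place. 5 ppages; refcounts: pp0:2 pp1:2 pp2:3 pp3:1 pp4:1
Op 8: write(P2, v1, 142). refcount(pp1)=2>1 -> COPY to pp5. 6 ppages; refcounts: pp0:2 pp1:1 pp2:3 pp3:1 pp4:1 pp5:1
P0: v2 -> pp2 = 24
P1: v2 -> pp2 = 24
P2: v2 -> pp2 = 24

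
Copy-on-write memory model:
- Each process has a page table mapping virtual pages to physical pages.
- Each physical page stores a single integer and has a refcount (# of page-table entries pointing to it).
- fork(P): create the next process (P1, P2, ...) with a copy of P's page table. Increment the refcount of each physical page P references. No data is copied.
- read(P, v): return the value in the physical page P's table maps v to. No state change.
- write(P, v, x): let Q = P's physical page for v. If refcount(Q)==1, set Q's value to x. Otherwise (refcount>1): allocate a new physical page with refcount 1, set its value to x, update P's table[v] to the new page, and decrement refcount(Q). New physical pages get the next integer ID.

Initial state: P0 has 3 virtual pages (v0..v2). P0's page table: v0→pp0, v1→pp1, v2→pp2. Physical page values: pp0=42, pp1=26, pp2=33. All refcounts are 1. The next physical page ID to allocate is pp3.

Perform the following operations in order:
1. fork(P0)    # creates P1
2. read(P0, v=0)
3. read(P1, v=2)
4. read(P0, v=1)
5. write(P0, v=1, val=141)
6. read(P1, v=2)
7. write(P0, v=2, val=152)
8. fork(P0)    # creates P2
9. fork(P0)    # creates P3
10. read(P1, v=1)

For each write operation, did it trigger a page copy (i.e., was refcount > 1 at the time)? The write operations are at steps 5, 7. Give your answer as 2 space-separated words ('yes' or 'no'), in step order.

Op 1: fork(P0) -> P1. 3 ppages; refcounts: pp0:2 pp1:2 pp2:2
Op 2: read(P0, v0) -> 42. No state change.
Op 3: read(P1, v2) -> 33. No state change.
Op 4: read(P0, v1) -> 26. No state change.
Op 5: write(P0, v1, 141). refcount(pp1)=2>1 -> COPY to pp3. 4 ppages; refcounts: pp0:2 pp1:1 pp2:2 pp3:1
Op 6: read(P1, v2) -> 33. No state change.
Op 7: write(P0, v2, 152). refcount(pp2)=2>1 -> COPY to pp4. 5 ppages; refcounts: pp0:2 pp1:1 pp2:1 pp3:1 pp4:1
Op 8: fork(P0) -> P2. 5 ppages; refcounts: pp0:3 pp1:1 pp2:1 pp3:2 pp4:2
Op 9: fork(P0) -> P3. 5 ppages; refcounts: pp0:4 pp1:1 pp2:1 pp3:3 pp4:3
Op 10: read(P1, v1) -> 26. No state change.

yes yes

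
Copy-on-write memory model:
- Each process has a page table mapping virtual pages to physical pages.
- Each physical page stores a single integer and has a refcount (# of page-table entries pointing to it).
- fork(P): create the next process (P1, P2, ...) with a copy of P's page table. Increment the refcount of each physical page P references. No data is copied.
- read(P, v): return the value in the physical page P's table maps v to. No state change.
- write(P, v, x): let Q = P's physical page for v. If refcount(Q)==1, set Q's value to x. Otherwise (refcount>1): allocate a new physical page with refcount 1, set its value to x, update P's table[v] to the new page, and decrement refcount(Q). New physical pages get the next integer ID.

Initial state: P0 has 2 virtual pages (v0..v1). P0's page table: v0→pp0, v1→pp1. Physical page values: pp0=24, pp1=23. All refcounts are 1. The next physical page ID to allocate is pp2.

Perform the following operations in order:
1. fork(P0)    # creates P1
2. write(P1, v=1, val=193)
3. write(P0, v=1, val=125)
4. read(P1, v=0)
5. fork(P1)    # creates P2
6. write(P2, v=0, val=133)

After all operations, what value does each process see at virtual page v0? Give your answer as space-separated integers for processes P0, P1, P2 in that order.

Answer: 24 24 133

Derivation:
Op 1: fork(P0) -> P1. 2 ppages; refcounts: pp0:2 pp1:2
Op 2: write(P1, v1, 193). refcount(pp1)=2>1 -> COPY to pp2. 3 ppages; refcounts: pp0:2 pp1:1 pp2:1
Op 3: write(P0, v1, 125). refcount(pp1)=1 -> write in place. 3 ppages; refcounts: pp0:2 pp1:1 pp2:1
Op 4: read(P1, v0) -> 24. No state change.
Op 5: fork(P1) -> P2. 3 ppages; refcounts: pp0:3 pp1:1 pp2:2
Op 6: write(P2, v0, 133). refcount(pp0)=3>1 -> COPY to pp3. 4 ppages; refcounts: pp0:2 pp1:1 pp2:2 pp3:1
P0: v0 -> pp0 = 24
P1: v0 -> pp0 = 24
P2: v0 -> pp3 = 133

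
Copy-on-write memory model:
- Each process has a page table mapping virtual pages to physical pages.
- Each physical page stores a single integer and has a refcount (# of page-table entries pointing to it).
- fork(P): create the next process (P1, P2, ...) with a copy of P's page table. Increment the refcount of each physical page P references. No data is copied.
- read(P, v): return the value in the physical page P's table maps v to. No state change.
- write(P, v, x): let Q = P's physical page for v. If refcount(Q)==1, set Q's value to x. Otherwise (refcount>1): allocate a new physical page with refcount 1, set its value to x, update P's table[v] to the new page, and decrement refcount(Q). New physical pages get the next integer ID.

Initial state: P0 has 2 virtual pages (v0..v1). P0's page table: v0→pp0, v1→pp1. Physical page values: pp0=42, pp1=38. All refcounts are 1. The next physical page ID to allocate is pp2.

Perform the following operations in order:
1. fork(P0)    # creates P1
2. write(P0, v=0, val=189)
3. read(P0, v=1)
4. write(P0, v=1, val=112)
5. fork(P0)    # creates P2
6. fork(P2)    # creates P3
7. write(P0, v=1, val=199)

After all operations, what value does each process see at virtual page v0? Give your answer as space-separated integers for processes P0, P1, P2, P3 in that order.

Answer: 189 42 189 189

Derivation:
Op 1: fork(P0) -> P1. 2 ppages; refcounts: pp0:2 pp1:2
Op 2: write(P0, v0, 189). refcount(pp0)=2>1 -> COPY to pp2. 3 ppages; refcounts: pp0:1 pp1:2 pp2:1
Op 3: read(P0, v1) -> 38. No state change.
Op 4: write(P0, v1, 112). refcount(pp1)=2>1 -> COPY to pp3. 4 ppages; refcounts: pp0:1 pp1:1 pp2:1 pp3:1
Op 5: fork(P0) -> P2. 4 ppages; refcounts: pp0:1 pp1:1 pp2:2 pp3:2
Op 6: fork(P2) -> P3. 4 ppages; refcounts: pp0:1 pp1:1 pp2:3 pp3:3
Op 7: write(P0, v1, 199). refcount(pp3)=3>1 -> COPY to pp4. 5 ppages; refcounts: pp0:1 pp1:1 pp2:3 pp3:2 pp4:1
P0: v0 -> pp2 = 189
P1: v0 -> pp0 = 42
P2: v0 -> pp2 = 189
P3: v0 -> pp2 = 189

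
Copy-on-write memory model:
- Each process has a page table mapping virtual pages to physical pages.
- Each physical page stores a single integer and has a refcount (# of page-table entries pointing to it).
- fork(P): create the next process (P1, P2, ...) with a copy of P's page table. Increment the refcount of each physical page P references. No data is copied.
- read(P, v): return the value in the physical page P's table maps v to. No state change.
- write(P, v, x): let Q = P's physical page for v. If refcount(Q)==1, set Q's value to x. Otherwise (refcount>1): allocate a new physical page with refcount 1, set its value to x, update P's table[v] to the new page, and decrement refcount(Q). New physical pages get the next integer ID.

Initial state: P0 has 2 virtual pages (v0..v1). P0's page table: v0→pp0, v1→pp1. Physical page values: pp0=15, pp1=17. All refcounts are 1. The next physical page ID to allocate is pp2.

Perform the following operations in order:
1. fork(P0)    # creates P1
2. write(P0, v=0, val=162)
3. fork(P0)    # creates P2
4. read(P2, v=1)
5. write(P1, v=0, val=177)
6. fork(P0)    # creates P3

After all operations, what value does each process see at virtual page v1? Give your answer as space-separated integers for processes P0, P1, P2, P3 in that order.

Answer: 17 17 17 17

Derivation:
Op 1: fork(P0) -> P1. 2 ppages; refcounts: pp0:2 pp1:2
Op 2: write(P0, v0, 162). refcount(pp0)=2>1 -> COPY to pp2. 3 ppages; refcounts: pp0:1 pp1:2 pp2:1
Op 3: fork(P0) -> P2. 3 ppages; refcounts: pp0:1 pp1:3 pp2:2
Op 4: read(P2, v1) -> 17. No state change.
Op 5: write(P1, v0, 177). refcount(pp0)=1 -> write in place. 3 ppages; refcounts: pp0:1 pp1:3 pp2:2
Op 6: fork(P0) -> P3. 3 ppages; refcounts: pp0:1 pp1:4 pp2:3
P0: v1 -> pp1 = 17
P1: v1 -> pp1 = 17
P2: v1 -> pp1 = 17
P3: v1 -> pp1 = 17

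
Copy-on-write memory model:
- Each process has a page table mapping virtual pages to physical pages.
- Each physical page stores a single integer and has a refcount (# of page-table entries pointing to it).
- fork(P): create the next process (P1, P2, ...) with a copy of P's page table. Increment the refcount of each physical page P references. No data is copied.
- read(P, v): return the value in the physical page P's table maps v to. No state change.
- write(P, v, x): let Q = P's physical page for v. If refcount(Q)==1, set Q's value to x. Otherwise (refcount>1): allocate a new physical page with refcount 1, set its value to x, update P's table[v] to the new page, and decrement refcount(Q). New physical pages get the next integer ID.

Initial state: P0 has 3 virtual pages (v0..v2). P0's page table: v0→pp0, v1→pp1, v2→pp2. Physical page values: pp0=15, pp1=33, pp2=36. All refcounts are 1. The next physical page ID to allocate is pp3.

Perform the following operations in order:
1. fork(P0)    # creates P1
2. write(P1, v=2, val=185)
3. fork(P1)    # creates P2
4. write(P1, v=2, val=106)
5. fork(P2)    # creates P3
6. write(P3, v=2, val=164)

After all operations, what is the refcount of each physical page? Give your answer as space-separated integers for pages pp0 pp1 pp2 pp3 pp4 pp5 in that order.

Op 1: fork(P0) -> P1. 3 ppages; refcounts: pp0:2 pp1:2 pp2:2
Op 2: write(P1, v2, 185). refcount(pp2)=2>1 -> COPY to pp3. 4 ppages; refcounts: pp0:2 pp1:2 pp2:1 pp3:1
Op 3: fork(P1) -> P2. 4 ppages; refcounts: pp0:3 pp1:3 pp2:1 pp3:2
Op 4: write(P1, v2, 106). refcount(pp3)=2>1 -> COPY to pp4. 5 ppages; refcounts: pp0:3 pp1:3 pp2:1 pp3:1 pp4:1
Op 5: fork(P2) -> P3. 5 ppages; refcounts: pp0:4 pp1:4 pp2:1 pp3:2 pp4:1
Op 6: write(P3, v2, 164). refcount(pp3)=2>1 -> COPY to pp5. 6 ppages; refcounts: pp0:4 pp1:4 pp2:1 pp3:1 pp4:1 pp5:1

Answer: 4 4 1 1 1 1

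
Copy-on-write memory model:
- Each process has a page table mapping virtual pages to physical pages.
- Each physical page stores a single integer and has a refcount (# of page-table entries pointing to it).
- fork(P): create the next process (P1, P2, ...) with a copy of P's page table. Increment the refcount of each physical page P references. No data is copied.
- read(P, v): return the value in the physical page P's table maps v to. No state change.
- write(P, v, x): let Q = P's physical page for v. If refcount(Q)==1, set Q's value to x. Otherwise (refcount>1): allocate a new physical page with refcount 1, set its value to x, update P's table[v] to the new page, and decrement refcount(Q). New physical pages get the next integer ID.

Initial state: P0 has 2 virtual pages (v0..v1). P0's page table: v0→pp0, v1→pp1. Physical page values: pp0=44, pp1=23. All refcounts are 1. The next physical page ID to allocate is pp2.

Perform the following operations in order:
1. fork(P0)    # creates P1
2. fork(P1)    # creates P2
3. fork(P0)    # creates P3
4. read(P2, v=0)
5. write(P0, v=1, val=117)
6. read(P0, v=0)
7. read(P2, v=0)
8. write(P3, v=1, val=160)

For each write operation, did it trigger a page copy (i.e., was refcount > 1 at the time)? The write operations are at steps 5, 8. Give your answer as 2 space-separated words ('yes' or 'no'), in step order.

Op 1: fork(P0) -> P1. 2 ppages; refcounts: pp0:2 pp1:2
Op 2: fork(P1) -> P2. 2 ppages; refcounts: pp0:3 pp1:3
Op 3: fork(P0) -> P3. 2 ppages; refcounts: pp0:4 pp1:4
Op 4: read(P2, v0) -> 44. No state change.
Op 5: write(P0, v1, 117). refcount(pp1)=4>1 -> COPY to pp2. 3 ppages; refcounts: pp0:4 pp1:3 pp2:1
Op 6: read(P0, v0) -> 44. No state change.
Op 7: read(P2, v0) -> 44. No state change.
Op 8: write(P3, v1, 160). refcount(pp1)=3>1 -> COPY to pp3. 4 ppages; refcounts: pp0:4 pp1:2 pp2:1 pp3:1

yes yes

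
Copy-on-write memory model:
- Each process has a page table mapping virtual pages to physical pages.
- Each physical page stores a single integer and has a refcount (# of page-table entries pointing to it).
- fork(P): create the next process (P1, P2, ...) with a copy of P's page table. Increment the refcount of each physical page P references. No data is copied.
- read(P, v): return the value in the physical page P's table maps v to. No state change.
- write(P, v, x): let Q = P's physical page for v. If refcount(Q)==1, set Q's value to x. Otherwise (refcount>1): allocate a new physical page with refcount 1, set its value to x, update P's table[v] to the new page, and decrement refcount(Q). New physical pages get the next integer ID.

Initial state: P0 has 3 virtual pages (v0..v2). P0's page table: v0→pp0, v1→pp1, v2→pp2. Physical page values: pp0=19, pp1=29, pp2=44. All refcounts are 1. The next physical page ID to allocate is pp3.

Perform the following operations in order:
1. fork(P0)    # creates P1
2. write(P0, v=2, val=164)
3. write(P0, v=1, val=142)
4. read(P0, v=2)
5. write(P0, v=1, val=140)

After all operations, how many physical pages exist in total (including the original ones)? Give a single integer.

Answer: 5

Derivation:
Op 1: fork(P0) -> P1. 3 ppages; refcounts: pp0:2 pp1:2 pp2:2
Op 2: write(P0, v2, 164). refcount(pp2)=2>1 -> COPY to pp3. 4 ppages; refcounts: pp0:2 pp1:2 pp2:1 pp3:1
Op 3: write(P0, v1, 142). refcount(pp1)=2>1 -> COPY to pp4. 5 ppages; refcounts: pp0:2 pp1:1 pp2:1 pp3:1 pp4:1
Op 4: read(P0, v2) -> 164. No state change.
Op 5: write(P0, v1, 140). refcount(pp4)=1 -> write in place. 5 ppages; refcounts: pp0:2 pp1:1 pp2:1 pp3:1 pp4:1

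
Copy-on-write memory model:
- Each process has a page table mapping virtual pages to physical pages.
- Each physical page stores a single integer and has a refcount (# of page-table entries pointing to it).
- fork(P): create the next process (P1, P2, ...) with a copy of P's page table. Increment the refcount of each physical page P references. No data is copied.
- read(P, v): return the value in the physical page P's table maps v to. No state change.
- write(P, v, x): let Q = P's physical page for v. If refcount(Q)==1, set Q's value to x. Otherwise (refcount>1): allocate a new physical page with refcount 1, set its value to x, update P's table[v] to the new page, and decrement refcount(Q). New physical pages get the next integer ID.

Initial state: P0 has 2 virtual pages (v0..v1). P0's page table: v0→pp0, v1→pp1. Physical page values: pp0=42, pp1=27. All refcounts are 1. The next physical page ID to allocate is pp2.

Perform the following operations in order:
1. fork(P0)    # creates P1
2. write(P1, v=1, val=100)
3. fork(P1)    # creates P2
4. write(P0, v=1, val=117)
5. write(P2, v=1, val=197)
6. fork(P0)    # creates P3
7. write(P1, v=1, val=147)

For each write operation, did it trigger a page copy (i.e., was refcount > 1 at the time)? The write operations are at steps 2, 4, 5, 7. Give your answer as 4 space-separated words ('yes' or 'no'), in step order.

Op 1: fork(P0) -> P1. 2 ppages; refcounts: pp0:2 pp1:2
Op 2: write(P1, v1, 100). refcount(pp1)=2>1 -> COPY to pp2. 3 ppages; refcounts: pp0:2 pp1:1 pp2:1
Op 3: fork(P1) -> P2. 3 ppages; refcounts: pp0:3 pp1:1 pp2:2
Op 4: write(P0, v1, 117). refcount(pp1)=1 -> write in place. 3 ppages; refcounts: pp0:3 pp1:1 pp2:2
Op 5: write(P2, v1, 197). refcount(pp2)=2>1 -> COPY to pp3. 4 ppages; refcounts: pp0:3 pp1:1 pp2:1 pp3:1
Op 6: fork(P0) -> P3. 4 ppages; refcounts: pp0:4 pp1:2 pp2:1 pp3:1
Op 7: write(P1, v1, 147). refcount(pp2)=1 -> write in place. 4 ppages; refcounts: pp0:4 pp1:2 pp2:1 pp3:1

yes no yes no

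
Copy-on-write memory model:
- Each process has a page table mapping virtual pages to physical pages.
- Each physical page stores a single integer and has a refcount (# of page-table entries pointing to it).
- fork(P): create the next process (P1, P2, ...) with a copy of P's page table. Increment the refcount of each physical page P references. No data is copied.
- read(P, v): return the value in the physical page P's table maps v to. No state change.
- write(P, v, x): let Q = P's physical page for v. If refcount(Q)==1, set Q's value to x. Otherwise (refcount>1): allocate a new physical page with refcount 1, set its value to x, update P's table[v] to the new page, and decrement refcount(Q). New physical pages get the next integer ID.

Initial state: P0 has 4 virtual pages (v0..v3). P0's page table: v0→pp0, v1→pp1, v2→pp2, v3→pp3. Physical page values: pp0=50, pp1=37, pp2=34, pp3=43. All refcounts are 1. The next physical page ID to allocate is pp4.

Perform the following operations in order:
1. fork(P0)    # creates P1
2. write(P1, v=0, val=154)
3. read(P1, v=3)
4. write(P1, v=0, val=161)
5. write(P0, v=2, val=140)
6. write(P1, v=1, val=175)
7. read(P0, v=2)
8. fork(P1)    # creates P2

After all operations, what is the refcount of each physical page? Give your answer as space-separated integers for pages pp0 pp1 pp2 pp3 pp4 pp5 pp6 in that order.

Op 1: fork(P0) -> P1. 4 ppages; refcounts: pp0:2 pp1:2 pp2:2 pp3:2
Op 2: write(P1, v0, 154). refcount(pp0)=2>1 -> COPY to pp4. 5 ppages; refcounts: pp0:1 pp1:2 pp2:2 pp3:2 pp4:1
Op 3: read(P1, v3) -> 43. No state change.
Op 4: write(P1, v0, 161). refcount(pp4)=1 -> write in place. 5 ppages; refcounts: pp0:1 pp1:2 pp2:2 pp3:2 pp4:1
Op 5: write(P0, v2, 140). refcount(pp2)=2>1 -> COPY to pp5. 6 ppages; refcounts: pp0:1 pp1:2 pp2:1 pp3:2 pp4:1 pp5:1
Op 6: write(P1, v1, 175). refcount(pp1)=2>1 -> COPY to pp6. 7 ppages; refcounts: pp0:1 pp1:1 pp2:1 pp3:2 pp4:1 pp5:1 pp6:1
Op 7: read(P0, v2) -> 140. No state change.
Op 8: fork(P1) -> P2. 7 ppages; refcounts: pp0:1 pp1:1 pp2:2 pp3:3 pp4:2 pp5:1 pp6:2

Answer: 1 1 2 3 2 1 2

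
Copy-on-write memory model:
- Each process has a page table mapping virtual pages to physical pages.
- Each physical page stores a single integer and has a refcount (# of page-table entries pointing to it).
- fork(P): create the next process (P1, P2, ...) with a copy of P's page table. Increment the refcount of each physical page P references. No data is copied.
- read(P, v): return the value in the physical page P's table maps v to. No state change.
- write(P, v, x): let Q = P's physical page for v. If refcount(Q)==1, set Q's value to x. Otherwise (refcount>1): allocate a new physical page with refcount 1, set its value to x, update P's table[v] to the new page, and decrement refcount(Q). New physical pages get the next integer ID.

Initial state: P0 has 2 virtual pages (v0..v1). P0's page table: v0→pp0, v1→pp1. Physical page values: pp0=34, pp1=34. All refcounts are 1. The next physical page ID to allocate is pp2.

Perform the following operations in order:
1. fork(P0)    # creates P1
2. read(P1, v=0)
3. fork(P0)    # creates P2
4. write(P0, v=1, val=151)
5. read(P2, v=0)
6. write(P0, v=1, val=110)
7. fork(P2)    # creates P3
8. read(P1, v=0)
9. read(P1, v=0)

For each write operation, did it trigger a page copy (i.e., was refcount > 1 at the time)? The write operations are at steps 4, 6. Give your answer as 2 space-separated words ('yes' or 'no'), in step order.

Op 1: fork(P0) -> P1. 2 ppages; refcounts: pp0:2 pp1:2
Op 2: read(P1, v0) -> 34. No state change.
Op 3: fork(P0) -> P2. 2 ppages; refcounts: pp0:3 pp1:3
Op 4: write(P0, v1, 151). refcount(pp1)=3>1 -> COPY to pp2. 3 ppages; refcounts: pp0:3 pp1:2 pp2:1
Op 5: read(P2, v0) -> 34. No state change.
Op 6: write(P0, v1, 110). refcount(pp2)=1 -> write in place. 3 ppages; refcounts: pp0:3 pp1:2 pp2:1
Op 7: fork(P2) -> P3. 3 ppages; refcounts: pp0:4 pp1:3 pp2:1
Op 8: read(P1, v0) -> 34. No state change.
Op 9: read(P1, v0) -> 34. No state change.

yes no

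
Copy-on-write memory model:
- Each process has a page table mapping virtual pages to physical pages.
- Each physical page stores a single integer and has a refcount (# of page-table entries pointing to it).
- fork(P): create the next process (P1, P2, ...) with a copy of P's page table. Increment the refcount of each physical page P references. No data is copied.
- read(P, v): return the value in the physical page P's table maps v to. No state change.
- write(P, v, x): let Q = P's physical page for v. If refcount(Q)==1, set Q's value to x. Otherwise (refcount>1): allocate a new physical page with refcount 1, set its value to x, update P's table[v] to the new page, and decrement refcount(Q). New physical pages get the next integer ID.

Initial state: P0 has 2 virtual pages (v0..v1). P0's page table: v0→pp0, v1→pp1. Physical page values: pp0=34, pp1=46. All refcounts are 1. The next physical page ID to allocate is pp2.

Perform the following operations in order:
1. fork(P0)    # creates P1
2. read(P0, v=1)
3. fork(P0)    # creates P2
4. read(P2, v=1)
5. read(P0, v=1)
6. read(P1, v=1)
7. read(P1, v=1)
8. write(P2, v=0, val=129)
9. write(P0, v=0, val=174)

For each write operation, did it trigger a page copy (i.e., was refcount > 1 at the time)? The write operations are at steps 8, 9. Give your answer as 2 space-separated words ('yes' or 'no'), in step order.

Op 1: fork(P0) -> P1. 2 ppages; refcounts: pp0:2 pp1:2
Op 2: read(P0, v1) -> 46. No state change.
Op 3: fork(P0) -> P2. 2 ppages; refcounts: pp0:3 pp1:3
Op 4: read(P2, v1) -> 46. No state change.
Op 5: read(P0, v1) -> 46. No state change.
Op 6: read(P1, v1) -> 46. No state change.
Op 7: read(P1, v1) -> 46. No state change.
Op 8: write(P2, v0, 129). refcount(pp0)=3>1 -> COPY to pp2. 3 ppages; refcounts: pp0:2 pp1:3 pp2:1
Op 9: write(P0, v0, 174). refcount(pp0)=2>1 -> COPY to pp3. 4 ppages; refcounts: pp0:1 pp1:3 pp2:1 pp3:1

yes yes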